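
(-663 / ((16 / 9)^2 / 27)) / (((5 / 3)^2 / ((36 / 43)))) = -1707.10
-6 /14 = -3 /7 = -0.43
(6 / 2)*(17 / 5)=51 / 5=10.20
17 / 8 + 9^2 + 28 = 889 / 8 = 111.12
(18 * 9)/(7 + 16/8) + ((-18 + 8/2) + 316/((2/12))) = 1900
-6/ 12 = -0.50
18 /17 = 1.06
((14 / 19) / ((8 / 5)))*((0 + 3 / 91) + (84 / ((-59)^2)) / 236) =772560 / 50728613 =0.02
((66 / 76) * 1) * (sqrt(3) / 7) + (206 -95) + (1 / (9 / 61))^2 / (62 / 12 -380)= 33 * sqrt(3) / 266 + 6732811 / 60723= 111.09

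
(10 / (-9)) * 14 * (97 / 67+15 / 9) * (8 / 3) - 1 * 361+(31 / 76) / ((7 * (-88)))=-124543228109 / 254070432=-490.19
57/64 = 0.89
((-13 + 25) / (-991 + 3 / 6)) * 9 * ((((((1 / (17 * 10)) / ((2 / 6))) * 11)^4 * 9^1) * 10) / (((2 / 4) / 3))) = -1729072818 / 20681887625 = -0.08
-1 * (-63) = 63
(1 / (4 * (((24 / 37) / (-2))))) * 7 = -259 / 48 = -5.40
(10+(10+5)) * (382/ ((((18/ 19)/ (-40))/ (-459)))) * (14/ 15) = 172740400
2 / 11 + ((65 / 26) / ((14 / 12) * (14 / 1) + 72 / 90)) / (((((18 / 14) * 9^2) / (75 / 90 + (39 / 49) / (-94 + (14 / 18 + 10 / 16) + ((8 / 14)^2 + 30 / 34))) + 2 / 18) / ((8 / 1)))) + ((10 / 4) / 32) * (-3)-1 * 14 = -109743074241322619 / 7814609319294272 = -14.04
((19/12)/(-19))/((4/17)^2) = -289/192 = -1.51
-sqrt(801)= -3 * sqrt(89)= -28.30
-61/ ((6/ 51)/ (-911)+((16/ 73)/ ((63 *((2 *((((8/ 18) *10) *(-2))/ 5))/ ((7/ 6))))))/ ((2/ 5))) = 1655126664/ 80939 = 20449.06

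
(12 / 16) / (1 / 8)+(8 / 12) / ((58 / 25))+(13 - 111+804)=61969 / 87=712.29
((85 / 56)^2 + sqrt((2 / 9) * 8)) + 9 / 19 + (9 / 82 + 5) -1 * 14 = -35026951 / 7328832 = -4.78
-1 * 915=-915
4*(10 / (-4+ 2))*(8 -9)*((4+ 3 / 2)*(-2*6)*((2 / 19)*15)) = -39600 / 19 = -2084.21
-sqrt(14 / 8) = -sqrt(7) / 2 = -1.32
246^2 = 60516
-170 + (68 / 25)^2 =-101626 / 625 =-162.60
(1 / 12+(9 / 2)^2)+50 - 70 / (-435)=6133 / 87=70.49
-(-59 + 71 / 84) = 4885 / 84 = 58.15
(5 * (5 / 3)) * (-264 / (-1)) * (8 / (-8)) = -2200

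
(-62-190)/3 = -84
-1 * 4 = -4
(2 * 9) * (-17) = -306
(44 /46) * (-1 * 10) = -220 /23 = -9.57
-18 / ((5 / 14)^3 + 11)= -16464 / 10103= -1.63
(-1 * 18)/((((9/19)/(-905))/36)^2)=-85152391200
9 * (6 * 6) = 324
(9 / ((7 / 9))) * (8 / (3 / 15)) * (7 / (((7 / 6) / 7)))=19440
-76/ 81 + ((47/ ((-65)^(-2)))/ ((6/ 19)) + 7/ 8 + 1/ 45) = 2037379367/ 3240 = 628820.79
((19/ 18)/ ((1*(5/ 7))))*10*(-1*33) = -487.67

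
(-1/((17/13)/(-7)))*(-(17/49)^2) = -221/343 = -0.64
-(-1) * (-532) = -532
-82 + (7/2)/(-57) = -9355/114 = -82.06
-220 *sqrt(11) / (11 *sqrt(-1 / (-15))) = -20 *sqrt(165) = -256.90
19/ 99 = 0.19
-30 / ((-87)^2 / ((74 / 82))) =-370 / 103443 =-0.00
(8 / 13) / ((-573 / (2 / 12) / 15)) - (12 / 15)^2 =-119684 / 186225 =-0.64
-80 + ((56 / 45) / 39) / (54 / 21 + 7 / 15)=-2985448 / 37323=-79.99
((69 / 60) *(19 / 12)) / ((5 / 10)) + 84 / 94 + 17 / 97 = 2577043 / 547080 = 4.71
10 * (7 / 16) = 35 / 8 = 4.38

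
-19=-19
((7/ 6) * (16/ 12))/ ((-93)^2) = 14/ 77841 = 0.00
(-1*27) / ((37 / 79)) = -2133 / 37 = -57.65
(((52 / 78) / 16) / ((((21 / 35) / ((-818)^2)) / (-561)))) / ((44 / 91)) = -1293918535 / 24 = -53913272.29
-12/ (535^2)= -0.00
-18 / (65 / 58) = -1044 / 65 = -16.06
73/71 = 1.03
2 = 2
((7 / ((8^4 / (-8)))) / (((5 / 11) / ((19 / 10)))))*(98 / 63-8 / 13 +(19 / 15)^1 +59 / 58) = -160041959 / 868608000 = -0.18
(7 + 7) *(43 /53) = 602 /53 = 11.36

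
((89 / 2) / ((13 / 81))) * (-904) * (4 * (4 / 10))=-26067744 / 65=-401042.22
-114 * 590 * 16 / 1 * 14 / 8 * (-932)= 1755216960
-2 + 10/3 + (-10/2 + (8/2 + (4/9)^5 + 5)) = 315952/59049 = 5.35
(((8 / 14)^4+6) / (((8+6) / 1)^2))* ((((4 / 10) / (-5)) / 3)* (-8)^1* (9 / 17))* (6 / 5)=1055664 / 250004125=0.00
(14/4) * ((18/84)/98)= 3/392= 0.01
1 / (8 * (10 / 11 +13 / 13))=11 / 168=0.07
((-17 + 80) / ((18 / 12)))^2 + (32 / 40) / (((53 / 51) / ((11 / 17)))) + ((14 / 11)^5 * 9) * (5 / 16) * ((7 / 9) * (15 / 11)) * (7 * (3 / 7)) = 842397394362 / 469463665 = 1794.38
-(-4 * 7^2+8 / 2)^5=260919263232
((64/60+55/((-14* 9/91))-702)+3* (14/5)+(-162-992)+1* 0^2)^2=28819476169/8100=3557960.02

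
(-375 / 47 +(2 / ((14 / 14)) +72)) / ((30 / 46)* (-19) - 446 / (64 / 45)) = -2283808 / 11276475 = -0.20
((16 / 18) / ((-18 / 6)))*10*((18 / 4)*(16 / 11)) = -640 / 33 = -19.39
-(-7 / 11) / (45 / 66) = 14 / 15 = 0.93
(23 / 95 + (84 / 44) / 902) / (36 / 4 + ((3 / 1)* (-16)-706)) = -0.00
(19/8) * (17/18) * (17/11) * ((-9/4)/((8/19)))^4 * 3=1565001040257/184549376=8480.12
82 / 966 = 41 / 483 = 0.08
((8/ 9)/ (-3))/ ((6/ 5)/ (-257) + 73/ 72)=-82240/ 280119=-0.29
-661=-661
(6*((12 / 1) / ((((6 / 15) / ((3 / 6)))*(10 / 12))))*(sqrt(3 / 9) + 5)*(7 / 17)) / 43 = 252*sqrt(3) / 731 + 3780 / 731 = 5.77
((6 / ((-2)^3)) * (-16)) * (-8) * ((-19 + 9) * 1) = 960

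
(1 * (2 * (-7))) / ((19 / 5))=-70 / 19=-3.68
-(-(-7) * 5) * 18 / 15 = -42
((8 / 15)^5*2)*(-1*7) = -458752 / 759375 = -0.60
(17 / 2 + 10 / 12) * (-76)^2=161728 / 3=53909.33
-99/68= -1.46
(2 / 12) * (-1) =-1 / 6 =-0.17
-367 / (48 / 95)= -34865 / 48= -726.35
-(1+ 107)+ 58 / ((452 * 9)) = -219643 / 2034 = -107.99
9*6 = 54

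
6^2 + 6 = 42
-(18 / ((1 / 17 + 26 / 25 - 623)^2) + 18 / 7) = -628739849151 / 244505516024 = -2.57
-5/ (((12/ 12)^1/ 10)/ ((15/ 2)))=-375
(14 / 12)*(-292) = -1022 / 3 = -340.67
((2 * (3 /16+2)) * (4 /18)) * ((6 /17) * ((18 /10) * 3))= 63 /34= 1.85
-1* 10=-10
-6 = -6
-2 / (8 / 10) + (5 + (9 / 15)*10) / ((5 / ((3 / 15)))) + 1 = -53 / 50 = -1.06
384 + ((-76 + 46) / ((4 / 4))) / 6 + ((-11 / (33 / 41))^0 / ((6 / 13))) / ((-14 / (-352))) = 433.48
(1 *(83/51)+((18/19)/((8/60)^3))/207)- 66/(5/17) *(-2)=201634157/445740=452.36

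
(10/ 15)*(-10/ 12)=-5/ 9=-0.56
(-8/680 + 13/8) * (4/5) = 1.29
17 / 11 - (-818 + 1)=9004 / 11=818.55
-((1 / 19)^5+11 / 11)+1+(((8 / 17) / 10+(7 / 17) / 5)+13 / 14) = 3117407451 / 2946557810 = 1.06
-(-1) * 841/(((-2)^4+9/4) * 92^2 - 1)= 841/154467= 0.01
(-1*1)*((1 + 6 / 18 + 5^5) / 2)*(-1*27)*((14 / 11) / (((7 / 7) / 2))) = 107432.18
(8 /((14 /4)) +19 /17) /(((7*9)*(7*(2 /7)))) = 45 /1666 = 0.03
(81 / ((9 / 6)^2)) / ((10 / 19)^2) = 3249 / 25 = 129.96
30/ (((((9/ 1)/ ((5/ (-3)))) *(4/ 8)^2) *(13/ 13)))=-200/ 9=-22.22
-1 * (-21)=21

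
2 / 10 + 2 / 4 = 7 / 10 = 0.70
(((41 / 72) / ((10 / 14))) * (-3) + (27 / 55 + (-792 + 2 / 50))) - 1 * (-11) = -782.86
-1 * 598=-598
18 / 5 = 3.60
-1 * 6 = -6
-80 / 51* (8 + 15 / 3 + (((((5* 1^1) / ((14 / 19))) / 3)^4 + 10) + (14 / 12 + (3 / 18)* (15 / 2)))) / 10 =-160539565 / 19837062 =-8.09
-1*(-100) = 100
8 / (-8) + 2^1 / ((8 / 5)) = 0.25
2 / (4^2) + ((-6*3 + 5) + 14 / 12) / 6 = -133 / 72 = -1.85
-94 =-94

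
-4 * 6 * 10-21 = -261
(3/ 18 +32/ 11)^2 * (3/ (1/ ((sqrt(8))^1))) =41209 * sqrt(2)/ 726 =80.27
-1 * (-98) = 98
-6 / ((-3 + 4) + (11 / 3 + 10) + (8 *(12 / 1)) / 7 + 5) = -126 / 701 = -0.18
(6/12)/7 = 1/14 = 0.07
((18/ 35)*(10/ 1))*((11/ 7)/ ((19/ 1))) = 396/ 931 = 0.43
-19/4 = -4.75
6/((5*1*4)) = 3/10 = 0.30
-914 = -914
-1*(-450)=450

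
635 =635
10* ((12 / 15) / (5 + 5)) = 4 / 5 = 0.80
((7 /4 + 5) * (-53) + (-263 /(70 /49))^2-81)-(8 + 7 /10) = 836134 /25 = 33445.36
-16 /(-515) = 16 /515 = 0.03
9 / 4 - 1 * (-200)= 809 / 4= 202.25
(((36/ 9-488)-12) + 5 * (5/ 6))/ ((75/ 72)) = -11804/ 25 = -472.16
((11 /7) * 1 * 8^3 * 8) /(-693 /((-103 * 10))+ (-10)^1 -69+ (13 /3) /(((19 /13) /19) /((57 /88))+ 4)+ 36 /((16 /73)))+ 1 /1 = 2563394917 /34176357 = 75.00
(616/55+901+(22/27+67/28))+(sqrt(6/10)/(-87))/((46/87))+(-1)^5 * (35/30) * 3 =3447011/3780 - sqrt(15)/230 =911.89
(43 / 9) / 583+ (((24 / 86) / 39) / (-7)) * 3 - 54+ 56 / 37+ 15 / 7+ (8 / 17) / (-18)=-650425159136 / 12914320419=-50.36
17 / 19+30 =587 / 19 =30.89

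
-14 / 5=-2.80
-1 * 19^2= -361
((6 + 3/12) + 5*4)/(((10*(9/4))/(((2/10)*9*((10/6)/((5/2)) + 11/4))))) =287/40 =7.18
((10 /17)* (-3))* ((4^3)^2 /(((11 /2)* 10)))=-131.42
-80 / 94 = -0.85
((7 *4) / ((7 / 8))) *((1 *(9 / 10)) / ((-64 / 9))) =-81 / 20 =-4.05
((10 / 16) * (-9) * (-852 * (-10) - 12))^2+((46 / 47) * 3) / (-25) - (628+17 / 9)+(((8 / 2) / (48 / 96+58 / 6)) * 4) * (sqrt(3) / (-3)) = 96881368305107 / 42300 - 32 * sqrt(3) / 61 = 2290339675.34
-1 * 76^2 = -5776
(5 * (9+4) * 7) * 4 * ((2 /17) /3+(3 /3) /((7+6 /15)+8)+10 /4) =2658890 /561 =4739.55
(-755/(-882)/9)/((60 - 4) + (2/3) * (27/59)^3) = 155061145/91400878548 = 0.00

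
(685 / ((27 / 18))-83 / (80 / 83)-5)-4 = 86773 / 240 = 361.55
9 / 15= 3 / 5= 0.60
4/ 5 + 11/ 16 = 1.49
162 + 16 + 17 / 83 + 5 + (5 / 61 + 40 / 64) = 7449163 / 40504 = 183.91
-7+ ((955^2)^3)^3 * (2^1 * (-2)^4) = 13970458733513866168375711795463512240078247070312499993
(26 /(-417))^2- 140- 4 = -25039340 /173889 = -144.00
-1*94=-94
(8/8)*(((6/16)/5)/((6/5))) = 1/16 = 0.06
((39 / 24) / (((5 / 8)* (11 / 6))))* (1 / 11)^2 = 78 / 6655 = 0.01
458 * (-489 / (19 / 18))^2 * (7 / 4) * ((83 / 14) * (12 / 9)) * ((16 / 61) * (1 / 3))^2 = 13962156585984 / 1343281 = 10394069.88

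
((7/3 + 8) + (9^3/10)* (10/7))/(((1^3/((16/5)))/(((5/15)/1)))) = 38464/315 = 122.11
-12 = -12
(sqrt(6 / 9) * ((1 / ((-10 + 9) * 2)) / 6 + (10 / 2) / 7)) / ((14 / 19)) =1007 * sqrt(6) / 3528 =0.70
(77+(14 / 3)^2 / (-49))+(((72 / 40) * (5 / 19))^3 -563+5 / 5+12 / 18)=-29919256 / 61731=-484.67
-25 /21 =-1.19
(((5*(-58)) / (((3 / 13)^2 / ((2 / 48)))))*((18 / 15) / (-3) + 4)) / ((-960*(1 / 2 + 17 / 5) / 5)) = 1885 / 1728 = 1.09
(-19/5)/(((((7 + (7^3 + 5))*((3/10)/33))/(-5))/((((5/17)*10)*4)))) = 83600/1207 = 69.26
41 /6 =6.83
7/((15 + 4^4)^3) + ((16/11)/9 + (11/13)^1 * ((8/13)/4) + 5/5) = 430153087360/332988911541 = 1.29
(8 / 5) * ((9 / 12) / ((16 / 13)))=39 / 40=0.98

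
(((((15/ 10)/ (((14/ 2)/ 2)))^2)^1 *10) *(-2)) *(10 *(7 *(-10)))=18000/ 7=2571.43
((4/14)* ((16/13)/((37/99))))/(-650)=-1584/1094275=-0.00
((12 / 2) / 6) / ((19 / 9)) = 9 / 19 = 0.47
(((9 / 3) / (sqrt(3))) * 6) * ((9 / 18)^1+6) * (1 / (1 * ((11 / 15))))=585 * sqrt(3) / 11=92.11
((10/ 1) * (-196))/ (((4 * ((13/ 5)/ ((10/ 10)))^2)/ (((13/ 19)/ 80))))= -1225/ 1976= -0.62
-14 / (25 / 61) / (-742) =61 / 1325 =0.05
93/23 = 4.04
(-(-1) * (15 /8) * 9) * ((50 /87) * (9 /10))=2025 /232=8.73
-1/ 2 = -0.50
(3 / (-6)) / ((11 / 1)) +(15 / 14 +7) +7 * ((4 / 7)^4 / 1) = 33098 / 3773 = 8.77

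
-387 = -387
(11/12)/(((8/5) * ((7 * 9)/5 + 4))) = 275/7968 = 0.03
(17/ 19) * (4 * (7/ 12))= 119/ 57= 2.09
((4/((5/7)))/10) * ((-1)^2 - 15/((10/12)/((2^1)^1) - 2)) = 5.87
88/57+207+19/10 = 119953/570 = 210.44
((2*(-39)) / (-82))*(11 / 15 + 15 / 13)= 368 / 205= 1.80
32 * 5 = 160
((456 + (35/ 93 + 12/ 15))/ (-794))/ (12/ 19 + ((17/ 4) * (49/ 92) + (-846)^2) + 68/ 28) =-5202429064/ 6466761972299745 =-0.00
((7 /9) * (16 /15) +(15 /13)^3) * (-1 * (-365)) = 51223297 /59319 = 863.52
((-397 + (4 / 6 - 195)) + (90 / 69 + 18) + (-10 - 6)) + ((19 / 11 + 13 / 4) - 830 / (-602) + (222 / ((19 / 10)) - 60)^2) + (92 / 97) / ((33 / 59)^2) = 2800899259723519 / 1055993241996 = 2652.38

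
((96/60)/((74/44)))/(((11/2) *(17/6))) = 192/3145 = 0.06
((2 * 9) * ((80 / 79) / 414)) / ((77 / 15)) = 1200 / 139909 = 0.01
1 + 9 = 10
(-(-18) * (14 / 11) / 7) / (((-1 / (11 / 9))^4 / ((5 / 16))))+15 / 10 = 11029 / 2916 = 3.78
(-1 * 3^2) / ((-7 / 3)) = 27 / 7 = 3.86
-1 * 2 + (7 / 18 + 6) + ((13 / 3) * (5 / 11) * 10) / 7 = 9983 / 1386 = 7.20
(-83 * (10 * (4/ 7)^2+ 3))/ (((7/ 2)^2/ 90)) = -9173160/ 2401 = -3820.56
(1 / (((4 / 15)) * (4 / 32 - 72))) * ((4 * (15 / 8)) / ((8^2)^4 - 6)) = -0.00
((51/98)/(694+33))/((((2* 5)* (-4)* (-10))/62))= 1581/14249200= 0.00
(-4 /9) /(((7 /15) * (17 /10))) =-200 /357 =-0.56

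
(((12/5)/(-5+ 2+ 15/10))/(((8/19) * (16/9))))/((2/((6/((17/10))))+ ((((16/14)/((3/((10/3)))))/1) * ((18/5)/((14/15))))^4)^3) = -22113263632101878382235425/1977929780838628573446629383104226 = -0.00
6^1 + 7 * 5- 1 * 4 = 37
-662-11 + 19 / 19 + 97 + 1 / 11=-6324 / 11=-574.91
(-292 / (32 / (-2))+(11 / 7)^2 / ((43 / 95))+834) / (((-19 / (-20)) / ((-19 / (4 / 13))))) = -469868295 / 8428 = -55750.87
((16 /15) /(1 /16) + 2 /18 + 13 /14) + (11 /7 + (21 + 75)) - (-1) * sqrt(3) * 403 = 813.69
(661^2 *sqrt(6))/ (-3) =-436921 *sqrt(6)/ 3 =-356744.50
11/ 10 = 1.10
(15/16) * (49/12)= 245/64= 3.83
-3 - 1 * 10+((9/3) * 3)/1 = -4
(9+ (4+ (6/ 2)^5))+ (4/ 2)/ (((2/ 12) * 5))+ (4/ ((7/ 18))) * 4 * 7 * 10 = 15692/ 5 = 3138.40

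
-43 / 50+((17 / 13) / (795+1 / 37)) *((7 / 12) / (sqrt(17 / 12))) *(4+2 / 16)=-0.86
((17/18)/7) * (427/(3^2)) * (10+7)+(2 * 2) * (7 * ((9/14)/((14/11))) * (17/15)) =707897/5670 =124.85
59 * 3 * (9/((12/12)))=1593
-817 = -817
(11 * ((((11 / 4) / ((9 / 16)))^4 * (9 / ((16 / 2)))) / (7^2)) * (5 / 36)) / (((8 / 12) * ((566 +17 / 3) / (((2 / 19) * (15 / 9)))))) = 6442040 / 698381271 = 0.01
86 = 86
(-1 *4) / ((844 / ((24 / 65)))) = -24 / 13715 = -0.00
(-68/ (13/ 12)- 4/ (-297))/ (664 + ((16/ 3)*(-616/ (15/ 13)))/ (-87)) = -8783375/ 97514846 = -0.09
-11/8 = -1.38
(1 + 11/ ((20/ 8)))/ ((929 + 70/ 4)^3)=8/ 1256197955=0.00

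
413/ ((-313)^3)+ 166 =5090272889/ 30664297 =166.00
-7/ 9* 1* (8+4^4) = -616/ 3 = -205.33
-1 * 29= -29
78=78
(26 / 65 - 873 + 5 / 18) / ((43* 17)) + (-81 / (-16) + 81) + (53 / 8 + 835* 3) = 1366586813 / 526320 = 2596.49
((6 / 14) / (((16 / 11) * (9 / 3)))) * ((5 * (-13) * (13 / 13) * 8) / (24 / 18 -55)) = 2145 / 2254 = 0.95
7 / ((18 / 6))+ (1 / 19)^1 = 136 / 57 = 2.39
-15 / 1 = -15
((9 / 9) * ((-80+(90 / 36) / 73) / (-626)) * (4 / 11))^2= 136305625 / 63171292921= 0.00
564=564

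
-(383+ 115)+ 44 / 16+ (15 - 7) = -1949 / 4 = -487.25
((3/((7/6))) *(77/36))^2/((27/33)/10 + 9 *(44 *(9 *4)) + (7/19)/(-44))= 126445/59590387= 0.00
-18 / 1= -18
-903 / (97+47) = -301 / 48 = -6.27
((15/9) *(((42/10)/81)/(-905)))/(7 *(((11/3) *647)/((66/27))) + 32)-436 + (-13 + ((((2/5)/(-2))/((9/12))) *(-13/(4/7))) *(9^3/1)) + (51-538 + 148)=3637095352789/1000686555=3634.60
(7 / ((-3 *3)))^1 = -7 / 9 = -0.78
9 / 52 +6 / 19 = 483 / 988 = 0.49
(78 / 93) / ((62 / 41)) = 533 / 961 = 0.55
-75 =-75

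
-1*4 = -4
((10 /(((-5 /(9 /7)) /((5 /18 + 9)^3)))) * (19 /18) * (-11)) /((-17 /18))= -25246.65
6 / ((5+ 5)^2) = 3 / 50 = 0.06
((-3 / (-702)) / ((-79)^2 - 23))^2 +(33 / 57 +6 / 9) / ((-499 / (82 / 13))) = -316039047556631 / 20071845102885264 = -0.02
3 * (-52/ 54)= -26/ 9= -2.89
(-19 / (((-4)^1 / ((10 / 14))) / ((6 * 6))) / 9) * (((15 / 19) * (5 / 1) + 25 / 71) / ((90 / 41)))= 118900 / 4473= 26.58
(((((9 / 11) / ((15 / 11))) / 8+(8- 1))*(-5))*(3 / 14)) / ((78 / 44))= -3113 / 728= -4.28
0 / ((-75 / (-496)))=0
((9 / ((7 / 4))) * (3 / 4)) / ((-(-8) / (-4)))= -27 / 14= -1.93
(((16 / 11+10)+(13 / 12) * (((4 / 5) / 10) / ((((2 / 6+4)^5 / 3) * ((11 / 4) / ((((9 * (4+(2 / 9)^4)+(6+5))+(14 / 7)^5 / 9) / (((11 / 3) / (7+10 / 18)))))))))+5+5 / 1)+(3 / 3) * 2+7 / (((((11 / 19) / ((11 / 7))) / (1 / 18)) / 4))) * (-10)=-14350485304 / 51838215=-276.83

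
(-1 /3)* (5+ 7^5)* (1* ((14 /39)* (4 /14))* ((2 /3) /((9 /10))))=-149440 /351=-425.75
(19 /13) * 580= 11020 /13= 847.69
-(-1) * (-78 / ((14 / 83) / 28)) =-12948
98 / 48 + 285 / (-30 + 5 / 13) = -7.58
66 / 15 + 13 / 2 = 109 / 10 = 10.90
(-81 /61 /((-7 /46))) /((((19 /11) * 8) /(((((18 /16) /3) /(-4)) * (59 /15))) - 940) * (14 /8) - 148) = -2418174 /515054659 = -0.00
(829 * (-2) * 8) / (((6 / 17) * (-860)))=28186 / 645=43.70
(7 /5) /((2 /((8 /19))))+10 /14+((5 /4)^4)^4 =104352870321241 /2856153251840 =36.54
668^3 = 298077632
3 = 3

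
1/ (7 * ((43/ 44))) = 44/ 301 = 0.15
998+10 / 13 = 12984 / 13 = 998.77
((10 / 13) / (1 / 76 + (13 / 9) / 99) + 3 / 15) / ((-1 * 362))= -3410227 / 44212870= -0.08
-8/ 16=-1/ 2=-0.50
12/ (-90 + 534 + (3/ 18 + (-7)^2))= 72/ 2959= 0.02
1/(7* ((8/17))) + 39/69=1119/1288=0.87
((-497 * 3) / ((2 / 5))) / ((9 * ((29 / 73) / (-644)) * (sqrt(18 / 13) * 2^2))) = 29206205 * sqrt(26) / 1044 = 142646.56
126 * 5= 630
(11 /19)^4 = 14641 /130321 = 0.11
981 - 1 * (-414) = 1395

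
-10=-10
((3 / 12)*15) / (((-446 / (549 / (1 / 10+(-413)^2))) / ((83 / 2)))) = -3417525 / 3042952744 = -0.00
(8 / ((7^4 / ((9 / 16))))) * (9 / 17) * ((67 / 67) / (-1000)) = -81 / 81634000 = -0.00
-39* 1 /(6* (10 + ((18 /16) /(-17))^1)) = -884 /1351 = -0.65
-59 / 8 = -7.38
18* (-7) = -126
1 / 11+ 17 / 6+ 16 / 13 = 3565 / 858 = 4.16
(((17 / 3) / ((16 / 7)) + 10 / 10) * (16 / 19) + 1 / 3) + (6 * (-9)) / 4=-10.24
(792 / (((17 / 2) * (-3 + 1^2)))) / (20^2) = -99 / 850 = -0.12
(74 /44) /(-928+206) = -0.00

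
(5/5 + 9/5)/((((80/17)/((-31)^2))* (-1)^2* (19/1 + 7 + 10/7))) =800513/38400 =20.85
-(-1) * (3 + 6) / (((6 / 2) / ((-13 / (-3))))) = 13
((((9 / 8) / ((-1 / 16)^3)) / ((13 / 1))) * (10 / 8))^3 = -191102976000 / 2197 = -86983603.10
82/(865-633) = 41/116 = 0.35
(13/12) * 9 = 39/4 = 9.75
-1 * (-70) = 70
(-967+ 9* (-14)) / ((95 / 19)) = -1093 / 5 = -218.60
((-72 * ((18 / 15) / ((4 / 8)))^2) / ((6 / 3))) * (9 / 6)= -7776 / 25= -311.04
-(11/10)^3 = -1.33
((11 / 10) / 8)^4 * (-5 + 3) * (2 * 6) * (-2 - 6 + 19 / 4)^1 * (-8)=-0.22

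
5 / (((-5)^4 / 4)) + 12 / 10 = 154 / 125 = 1.23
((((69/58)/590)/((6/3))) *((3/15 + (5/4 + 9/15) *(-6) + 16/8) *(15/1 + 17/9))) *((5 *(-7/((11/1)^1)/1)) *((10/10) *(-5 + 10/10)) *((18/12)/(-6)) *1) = 272251/564630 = 0.48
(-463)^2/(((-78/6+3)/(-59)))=12647771/10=1264777.10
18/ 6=3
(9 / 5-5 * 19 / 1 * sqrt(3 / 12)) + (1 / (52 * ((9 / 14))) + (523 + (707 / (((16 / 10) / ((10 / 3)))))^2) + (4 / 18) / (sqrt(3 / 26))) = 2 * sqrt(78) / 27 + 6770277811 / 3120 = 2169961.49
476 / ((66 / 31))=7378 / 33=223.58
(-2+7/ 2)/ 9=1/ 6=0.17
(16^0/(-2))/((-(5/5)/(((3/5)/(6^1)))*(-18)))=-1/360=-0.00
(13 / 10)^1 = 13 / 10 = 1.30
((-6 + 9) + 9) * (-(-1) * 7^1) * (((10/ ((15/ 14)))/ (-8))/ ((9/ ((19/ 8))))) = -931/ 36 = -25.86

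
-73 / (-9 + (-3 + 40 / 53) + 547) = -3869 / 28395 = -0.14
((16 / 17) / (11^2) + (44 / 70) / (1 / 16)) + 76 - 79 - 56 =-3523081 / 71995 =-48.94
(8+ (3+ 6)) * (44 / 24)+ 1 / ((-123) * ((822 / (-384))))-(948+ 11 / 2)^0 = 338935 / 11234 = 30.17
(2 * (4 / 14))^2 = 16 / 49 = 0.33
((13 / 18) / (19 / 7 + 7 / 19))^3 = 5168743489 / 401947272000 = 0.01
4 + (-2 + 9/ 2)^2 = 41/ 4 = 10.25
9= 9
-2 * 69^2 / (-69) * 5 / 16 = 345 / 8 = 43.12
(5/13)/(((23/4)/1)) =20/299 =0.07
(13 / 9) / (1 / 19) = 247 / 9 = 27.44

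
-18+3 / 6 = -35 / 2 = -17.50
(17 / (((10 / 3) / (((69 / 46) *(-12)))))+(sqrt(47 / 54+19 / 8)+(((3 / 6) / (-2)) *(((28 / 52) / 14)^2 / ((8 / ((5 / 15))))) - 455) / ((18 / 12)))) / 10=-192319301 / 4867200+sqrt(4206) / 360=-39.33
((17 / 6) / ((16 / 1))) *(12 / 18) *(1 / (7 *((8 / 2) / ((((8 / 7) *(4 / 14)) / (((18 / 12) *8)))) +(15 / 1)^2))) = 17 / 374976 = 0.00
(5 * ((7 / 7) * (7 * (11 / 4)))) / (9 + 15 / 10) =55 / 6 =9.17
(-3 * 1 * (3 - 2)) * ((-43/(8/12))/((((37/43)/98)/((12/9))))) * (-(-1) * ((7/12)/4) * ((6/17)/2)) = 1902621/2516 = 756.21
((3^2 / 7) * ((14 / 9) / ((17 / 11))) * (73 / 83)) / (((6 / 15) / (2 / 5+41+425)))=1872596 / 1411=1327.14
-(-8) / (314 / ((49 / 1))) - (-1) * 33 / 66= 549 / 314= 1.75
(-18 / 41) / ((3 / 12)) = -72 / 41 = -1.76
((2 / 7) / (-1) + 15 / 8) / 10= 89 / 560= 0.16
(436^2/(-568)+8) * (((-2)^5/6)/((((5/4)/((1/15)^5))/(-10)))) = -2968832/161746875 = -0.02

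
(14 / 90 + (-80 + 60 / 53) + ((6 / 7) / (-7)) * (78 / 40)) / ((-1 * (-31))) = -18453251 / 7245630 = -2.55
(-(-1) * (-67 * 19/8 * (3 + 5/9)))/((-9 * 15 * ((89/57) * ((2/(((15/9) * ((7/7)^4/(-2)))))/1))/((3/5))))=-24187/36045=-0.67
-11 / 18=-0.61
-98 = -98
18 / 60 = 3 / 10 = 0.30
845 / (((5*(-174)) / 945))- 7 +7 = -917.84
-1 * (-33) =33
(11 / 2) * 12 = 66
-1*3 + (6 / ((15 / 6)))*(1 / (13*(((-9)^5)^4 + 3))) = -197562063709675093064 / 65854021236558364355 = -3.00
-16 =-16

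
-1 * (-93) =93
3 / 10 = 0.30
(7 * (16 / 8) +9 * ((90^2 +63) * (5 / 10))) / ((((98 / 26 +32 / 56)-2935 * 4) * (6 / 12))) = -1337609 / 213589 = -6.26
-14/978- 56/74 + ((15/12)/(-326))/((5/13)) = -113051/144744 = -0.78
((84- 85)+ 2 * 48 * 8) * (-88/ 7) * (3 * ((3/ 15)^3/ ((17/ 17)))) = -202488/ 875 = -231.41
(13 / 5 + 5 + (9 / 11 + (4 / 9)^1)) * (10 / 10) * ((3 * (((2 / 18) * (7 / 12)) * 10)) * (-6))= -30709 / 297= -103.40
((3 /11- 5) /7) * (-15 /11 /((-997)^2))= 780 /841925623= 0.00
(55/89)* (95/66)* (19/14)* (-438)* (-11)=7247075/1246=5816.27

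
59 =59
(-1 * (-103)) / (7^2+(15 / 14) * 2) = 721 / 358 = 2.01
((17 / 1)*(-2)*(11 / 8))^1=-187 / 4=-46.75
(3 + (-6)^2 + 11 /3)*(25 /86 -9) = -371.60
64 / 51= 1.25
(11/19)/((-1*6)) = -11/114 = -0.10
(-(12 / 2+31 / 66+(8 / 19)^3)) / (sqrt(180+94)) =-0.40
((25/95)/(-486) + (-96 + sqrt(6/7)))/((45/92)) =-194.37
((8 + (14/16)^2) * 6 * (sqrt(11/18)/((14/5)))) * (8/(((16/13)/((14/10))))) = 7293 * sqrt(22)/256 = 133.62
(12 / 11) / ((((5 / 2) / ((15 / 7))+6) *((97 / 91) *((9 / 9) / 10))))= 65520 / 45881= 1.43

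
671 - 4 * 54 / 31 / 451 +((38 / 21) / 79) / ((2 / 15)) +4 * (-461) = -9067832542 / 7731493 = -1172.84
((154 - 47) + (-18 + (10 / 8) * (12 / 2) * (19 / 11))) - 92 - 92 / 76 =3655 / 418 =8.74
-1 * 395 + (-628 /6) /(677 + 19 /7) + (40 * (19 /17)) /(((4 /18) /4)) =49690522 /121329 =409.55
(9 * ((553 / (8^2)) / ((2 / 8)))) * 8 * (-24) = -59724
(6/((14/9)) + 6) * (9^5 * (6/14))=12223143/49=249451.90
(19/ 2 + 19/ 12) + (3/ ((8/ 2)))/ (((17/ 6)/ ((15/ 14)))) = 4058/ 357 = 11.37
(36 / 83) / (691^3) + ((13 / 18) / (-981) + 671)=324470927820835153 / 483563761288794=671.00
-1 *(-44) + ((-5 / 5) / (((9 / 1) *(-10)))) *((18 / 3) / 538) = 355081 / 8070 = 44.00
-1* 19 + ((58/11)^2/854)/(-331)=-324935445/17101777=-19.00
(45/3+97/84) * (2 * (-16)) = -10856/21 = -516.95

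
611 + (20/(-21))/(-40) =25663/42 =611.02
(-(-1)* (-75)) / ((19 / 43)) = -3225 / 19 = -169.74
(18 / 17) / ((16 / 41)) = 369 / 136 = 2.71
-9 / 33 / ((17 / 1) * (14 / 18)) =-27 / 1309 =-0.02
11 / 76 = 0.14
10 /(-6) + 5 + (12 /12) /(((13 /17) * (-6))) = 81 /26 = 3.12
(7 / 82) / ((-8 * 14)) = -1 / 1312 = -0.00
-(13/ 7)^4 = -28561/ 2401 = -11.90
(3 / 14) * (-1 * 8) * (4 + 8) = -144 / 7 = -20.57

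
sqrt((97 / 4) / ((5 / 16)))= 2 * sqrt(485) / 5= 8.81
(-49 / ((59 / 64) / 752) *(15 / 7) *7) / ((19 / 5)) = -176870400 / 1121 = -157779.13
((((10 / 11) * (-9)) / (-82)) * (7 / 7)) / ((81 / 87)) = 145 / 1353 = 0.11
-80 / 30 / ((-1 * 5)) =0.53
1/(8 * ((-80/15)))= -3/128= -0.02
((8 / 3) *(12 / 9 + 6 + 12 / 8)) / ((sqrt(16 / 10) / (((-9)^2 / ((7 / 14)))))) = 954 *sqrt(10) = 3016.81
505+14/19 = 9609/19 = 505.74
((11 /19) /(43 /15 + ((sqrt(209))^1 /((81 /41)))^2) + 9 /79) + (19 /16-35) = -748656656255 /22223037488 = -33.69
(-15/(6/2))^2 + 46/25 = 671/25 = 26.84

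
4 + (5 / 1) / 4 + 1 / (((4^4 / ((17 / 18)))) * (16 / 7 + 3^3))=4959479 / 944640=5.25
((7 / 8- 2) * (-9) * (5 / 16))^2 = 164025 / 16384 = 10.01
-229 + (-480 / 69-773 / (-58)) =-222.63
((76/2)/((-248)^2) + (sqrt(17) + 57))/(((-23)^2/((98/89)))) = 98 *sqrt(17)/47081 + 85891267/723917456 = 0.13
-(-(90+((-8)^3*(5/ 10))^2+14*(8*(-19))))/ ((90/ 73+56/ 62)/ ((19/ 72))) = 455037251/ 58008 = 7844.39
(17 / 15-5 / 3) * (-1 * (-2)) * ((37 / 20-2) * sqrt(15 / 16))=sqrt(15) / 25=0.15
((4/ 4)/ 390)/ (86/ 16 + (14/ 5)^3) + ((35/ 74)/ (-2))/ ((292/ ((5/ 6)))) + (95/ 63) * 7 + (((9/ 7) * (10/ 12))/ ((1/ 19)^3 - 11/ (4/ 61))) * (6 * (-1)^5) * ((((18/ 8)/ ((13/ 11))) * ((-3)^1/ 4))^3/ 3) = 11253350844949351098853/ 1069935348079424246784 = 10.52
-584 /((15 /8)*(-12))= 1168 /45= 25.96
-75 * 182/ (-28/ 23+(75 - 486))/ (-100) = -6279/ 18962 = -0.33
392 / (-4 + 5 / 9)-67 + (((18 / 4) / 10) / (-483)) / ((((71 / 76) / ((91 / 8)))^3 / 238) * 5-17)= -8986542396107385997 / 49702568906528340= -180.81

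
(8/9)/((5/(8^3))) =4096/45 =91.02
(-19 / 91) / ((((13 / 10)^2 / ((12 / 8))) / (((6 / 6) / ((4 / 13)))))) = -1425 / 2366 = -0.60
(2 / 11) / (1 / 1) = 2 / 11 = 0.18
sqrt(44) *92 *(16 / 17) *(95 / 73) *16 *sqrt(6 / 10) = 894976 *sqrt(165) / 1241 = 9263.64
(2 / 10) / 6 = 1 / 30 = 0.03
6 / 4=3 / 2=1.50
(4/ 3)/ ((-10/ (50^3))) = -50000/ 3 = -16666.67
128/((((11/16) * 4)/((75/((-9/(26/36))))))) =-83200/297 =-280.13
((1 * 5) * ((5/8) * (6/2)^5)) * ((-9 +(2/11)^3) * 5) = -363619125/10648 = -34149.05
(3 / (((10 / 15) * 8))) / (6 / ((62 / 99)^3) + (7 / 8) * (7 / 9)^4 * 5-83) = -1759128759 / 178168667090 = -0.01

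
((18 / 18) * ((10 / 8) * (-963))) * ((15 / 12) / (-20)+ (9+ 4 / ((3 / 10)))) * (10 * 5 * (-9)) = 386042625 / 32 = 12063832.03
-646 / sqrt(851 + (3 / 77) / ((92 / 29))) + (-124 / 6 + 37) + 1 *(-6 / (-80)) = 1969 / 120-1292 *sqrt(10676599241) / 6028571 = -5.74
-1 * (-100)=100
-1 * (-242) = 242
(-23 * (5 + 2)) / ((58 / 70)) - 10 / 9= -51005 / 261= -195.42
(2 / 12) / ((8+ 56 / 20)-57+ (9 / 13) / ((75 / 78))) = -25 / 6822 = -0.00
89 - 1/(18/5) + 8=1741/18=96.72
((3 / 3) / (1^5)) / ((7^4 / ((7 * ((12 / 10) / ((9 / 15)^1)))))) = 2 / 343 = 0.01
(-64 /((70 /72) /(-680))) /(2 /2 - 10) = -34816 /7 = -4973.71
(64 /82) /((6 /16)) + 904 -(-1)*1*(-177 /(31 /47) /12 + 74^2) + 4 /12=32334503 /5084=6360.05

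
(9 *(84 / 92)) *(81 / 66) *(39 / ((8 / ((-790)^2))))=31051627425 / 1012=30683426.31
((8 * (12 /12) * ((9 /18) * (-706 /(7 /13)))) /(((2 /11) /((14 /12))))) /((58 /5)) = -2901.09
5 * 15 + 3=78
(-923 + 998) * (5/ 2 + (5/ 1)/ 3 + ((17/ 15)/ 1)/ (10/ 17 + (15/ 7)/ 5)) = 396.10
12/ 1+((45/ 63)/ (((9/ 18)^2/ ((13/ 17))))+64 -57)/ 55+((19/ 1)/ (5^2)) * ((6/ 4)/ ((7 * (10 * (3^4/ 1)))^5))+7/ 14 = 231355241193736768503553/ 18264410124937515000000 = 12.67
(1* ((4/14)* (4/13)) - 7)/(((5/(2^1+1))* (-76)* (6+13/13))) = 1887/242060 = 0.01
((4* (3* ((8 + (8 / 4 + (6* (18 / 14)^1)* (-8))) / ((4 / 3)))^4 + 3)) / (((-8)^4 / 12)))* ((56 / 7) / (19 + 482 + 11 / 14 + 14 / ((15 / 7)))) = 1252.11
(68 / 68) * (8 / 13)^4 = 4096 / 28561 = 0.14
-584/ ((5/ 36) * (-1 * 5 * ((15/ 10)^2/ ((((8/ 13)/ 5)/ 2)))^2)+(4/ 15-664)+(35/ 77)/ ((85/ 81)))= 1677434880/ 4571713493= 0.37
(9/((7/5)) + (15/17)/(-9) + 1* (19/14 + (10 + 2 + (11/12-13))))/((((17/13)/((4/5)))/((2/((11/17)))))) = 282334/19635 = 14.38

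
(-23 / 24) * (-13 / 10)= 299 / 240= 1.25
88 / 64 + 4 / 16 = 13 / 8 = 1.62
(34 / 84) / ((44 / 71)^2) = 1.05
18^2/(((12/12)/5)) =1620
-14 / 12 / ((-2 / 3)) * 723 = 5061 / 4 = 1265.25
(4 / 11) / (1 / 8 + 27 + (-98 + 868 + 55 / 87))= 2784 / 6107629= 0.00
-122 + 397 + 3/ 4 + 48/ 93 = 34257/ 124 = 276.27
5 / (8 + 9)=5 / 17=0.29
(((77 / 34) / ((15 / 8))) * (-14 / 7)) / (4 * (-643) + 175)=616 / 611235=0.00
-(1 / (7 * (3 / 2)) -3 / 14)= 5 / 42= 0.12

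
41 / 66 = 0.62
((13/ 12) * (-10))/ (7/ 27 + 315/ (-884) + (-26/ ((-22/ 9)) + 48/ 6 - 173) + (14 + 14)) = 2844270/ 33202007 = 0.09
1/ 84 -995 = -83579/ 84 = -994.99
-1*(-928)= 928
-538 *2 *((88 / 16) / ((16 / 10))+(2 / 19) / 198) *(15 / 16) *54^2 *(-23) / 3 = 259270906185 / 3344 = 77533165.73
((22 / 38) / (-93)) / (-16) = 11 / 28272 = 0.00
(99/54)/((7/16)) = 88/21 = 4.19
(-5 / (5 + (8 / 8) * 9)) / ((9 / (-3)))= 5 / 42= 0.12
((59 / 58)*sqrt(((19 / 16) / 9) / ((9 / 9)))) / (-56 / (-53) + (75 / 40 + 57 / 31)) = 96937*sqrt(19) / 5454987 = 0.08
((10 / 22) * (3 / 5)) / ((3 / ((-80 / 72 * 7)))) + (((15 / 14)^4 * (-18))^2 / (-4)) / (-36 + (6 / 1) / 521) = 935522671285 / 292206233088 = 3.20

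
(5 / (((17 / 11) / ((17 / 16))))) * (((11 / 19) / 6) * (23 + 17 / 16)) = 232925 / 29184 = 7.98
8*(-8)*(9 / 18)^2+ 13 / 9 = -131 / 9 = -14.56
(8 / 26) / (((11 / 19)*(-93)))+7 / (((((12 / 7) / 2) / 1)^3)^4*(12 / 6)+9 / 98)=858732981301642 / 49868619391305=17.22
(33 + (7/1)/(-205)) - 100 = -13742/205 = -67.03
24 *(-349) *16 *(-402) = 53874432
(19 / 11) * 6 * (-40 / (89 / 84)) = -383040 / 979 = -391.26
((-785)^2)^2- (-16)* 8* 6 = 379733251393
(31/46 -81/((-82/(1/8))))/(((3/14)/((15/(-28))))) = -60155/30176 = -1.99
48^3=110592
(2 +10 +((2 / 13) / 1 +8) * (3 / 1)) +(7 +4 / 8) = 1143 / 26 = 43.96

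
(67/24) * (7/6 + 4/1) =2077/144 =14.42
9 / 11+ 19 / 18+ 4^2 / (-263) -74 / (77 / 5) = -1090745 / 364518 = -2.99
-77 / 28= -11 / 4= -2.75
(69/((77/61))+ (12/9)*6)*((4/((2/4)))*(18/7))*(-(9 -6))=-2084400/539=-3867.16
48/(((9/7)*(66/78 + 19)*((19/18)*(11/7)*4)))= 2548/8987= 0.28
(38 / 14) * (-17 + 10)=-19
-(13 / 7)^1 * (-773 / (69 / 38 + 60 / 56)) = 190931 / 384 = 497.22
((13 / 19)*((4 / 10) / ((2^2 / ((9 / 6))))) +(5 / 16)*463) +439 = 887361 / 1520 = 583.79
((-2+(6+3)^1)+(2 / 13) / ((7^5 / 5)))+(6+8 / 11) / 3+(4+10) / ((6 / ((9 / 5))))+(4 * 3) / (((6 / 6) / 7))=3512899948 / 36051015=97.44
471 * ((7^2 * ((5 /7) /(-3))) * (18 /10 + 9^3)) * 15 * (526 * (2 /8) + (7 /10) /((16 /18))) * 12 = -191243879631 /2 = -95621939815.50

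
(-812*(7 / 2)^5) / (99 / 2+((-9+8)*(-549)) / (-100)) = -85295525 / 8802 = -9690.47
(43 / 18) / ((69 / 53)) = 2279 / 1242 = 1.83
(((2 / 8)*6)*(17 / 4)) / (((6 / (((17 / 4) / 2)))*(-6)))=-289 / 768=-0.38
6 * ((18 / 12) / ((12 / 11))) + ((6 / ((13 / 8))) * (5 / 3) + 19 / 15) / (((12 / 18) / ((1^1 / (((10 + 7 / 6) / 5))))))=46107 / 3484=13.23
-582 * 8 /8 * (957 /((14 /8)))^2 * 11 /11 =-174048691.59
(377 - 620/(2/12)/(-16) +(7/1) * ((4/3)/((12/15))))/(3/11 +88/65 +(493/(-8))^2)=85273760/521563401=0.16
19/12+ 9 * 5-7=475/12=39.58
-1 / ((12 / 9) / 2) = -3 / 2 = -1.50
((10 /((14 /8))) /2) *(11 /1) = 220 /7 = 31.43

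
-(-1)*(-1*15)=-15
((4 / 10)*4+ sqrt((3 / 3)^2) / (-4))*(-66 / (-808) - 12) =-26001 / 1616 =-16.09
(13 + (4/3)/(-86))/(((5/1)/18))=46.74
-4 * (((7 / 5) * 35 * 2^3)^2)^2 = -94450499584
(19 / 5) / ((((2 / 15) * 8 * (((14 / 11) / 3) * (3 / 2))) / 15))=9405 / 112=83.97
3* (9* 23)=621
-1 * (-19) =19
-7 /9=-0.78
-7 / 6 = -1.17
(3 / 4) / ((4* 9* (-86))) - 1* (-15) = 61919 / 4128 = 15.00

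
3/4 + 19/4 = 11/2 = 5.50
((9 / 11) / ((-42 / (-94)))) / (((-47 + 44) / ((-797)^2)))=-29854823 / 77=-387724.97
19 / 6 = 3.17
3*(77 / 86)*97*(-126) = -1411641 / 43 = -32828.86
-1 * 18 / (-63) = 2 / 7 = 0.29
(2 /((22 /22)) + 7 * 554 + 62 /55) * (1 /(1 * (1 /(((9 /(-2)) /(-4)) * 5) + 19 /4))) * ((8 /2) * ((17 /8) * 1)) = 65319372 /9757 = 6694.62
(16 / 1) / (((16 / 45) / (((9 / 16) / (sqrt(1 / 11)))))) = 405 *sqrt(11) / 16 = 83.95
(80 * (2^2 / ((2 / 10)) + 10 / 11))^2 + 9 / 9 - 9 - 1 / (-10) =3385590441 / 1210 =2798008.63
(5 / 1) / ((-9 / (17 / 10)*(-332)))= 17 / 5976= 0.00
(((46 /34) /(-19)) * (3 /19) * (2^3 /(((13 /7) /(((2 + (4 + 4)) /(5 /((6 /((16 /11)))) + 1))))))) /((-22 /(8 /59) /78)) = 2782080 /26432059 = 0.11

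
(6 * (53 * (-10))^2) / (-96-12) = -140450 / 9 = -15605.56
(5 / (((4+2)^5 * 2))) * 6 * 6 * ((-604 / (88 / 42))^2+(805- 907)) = 16738165 / 17424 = 960.64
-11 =-11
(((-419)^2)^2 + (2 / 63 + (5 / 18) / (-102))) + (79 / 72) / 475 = 376314033244959953 / 12209400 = 30821664721.03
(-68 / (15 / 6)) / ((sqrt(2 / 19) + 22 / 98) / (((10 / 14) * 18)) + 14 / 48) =-1014519744 / 11453147 + 13434624 * sqrt(38) / 11453147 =-81.35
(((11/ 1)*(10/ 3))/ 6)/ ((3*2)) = 55/ 54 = 1.02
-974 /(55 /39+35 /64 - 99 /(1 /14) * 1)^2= -6068035584 /11934060794041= -0.00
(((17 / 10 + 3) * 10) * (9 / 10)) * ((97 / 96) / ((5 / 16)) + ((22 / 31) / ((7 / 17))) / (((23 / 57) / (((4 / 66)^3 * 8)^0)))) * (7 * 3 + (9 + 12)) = 475311141 / 35650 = 13332.71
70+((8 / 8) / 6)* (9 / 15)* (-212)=244 / 5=48.80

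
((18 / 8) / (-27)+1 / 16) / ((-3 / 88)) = 11 / 18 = 0.61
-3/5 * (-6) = 18/5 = 3.60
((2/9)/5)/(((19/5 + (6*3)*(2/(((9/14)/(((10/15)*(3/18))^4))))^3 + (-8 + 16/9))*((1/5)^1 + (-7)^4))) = -1412147682405/184801271170583447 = -0.00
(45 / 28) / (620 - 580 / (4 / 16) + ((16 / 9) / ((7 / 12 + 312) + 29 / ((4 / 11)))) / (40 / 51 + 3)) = -3407415 / 3604285328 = -0.00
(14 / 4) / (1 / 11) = 77 / 2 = 38.50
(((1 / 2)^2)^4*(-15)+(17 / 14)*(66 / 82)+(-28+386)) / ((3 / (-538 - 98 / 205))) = -64423.29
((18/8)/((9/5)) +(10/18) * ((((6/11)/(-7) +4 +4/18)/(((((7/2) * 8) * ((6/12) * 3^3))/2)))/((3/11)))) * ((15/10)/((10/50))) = 8324425/857304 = 9.71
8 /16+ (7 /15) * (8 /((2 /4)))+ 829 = 25109 /30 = 836.97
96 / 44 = 24 / 11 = 2.18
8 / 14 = 4 / 7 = 0.57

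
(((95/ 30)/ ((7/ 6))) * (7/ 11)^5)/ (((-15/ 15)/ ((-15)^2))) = -10264275/ 161051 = -63.73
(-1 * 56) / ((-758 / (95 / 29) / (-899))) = -82460 / 379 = -217.57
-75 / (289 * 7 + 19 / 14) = -350 / 9447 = -0.04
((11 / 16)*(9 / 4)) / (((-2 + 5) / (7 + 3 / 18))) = 473 / 128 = 3.70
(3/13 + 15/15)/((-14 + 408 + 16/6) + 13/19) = 912/294437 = 0.00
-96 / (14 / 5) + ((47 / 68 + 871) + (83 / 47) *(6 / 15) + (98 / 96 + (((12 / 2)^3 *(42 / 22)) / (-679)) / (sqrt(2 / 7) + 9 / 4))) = 10368 *sqrt(14) / 570845 + 128554361674169 / 153251332080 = 838.91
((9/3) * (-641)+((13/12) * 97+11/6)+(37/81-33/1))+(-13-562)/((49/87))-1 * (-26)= -45144119/15876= -2843.54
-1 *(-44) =44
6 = 6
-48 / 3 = -16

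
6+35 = 41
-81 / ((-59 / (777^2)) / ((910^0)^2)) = 48902049 / 59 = 828848.29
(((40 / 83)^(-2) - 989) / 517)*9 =-14179599 / 827200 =-17.14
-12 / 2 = -6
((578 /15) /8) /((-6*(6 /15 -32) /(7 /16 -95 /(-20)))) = 23987 /182016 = 0.13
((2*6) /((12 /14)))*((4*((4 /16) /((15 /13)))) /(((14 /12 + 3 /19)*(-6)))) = -3458 /2265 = -1.53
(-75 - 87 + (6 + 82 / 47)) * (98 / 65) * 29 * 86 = -354397400 / 611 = -580028.48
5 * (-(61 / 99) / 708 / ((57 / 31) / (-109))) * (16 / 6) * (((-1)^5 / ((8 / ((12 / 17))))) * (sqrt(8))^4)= -65958080 / 16979787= -3.88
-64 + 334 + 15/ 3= 275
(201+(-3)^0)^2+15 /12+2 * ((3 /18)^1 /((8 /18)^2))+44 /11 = 40810.94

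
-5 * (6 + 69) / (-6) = 125 / 2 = 62.50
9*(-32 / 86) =-144 / 43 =-3.35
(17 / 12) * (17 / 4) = 289 / 48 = 6.02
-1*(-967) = 967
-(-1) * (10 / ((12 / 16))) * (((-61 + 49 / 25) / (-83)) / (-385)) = -3936 / 159775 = -0.02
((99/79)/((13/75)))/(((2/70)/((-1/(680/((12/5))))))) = -31185/34918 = -0.89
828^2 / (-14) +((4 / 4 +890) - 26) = -336737 / 7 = -48105.29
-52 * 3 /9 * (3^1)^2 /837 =-52 /279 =-0.19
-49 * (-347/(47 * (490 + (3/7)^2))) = 0.74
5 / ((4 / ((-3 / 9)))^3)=-5 / 1728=-0.00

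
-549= -549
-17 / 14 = -1.21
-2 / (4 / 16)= -8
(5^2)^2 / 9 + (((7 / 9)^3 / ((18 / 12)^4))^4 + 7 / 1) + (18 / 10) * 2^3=5522286357360181683512 / 60788327295284644005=90.84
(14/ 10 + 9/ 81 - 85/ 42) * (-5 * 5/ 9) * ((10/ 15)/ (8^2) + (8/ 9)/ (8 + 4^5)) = 676685/ 42130368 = 0.02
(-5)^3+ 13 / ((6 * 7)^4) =-388961987 / 3111696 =-125.00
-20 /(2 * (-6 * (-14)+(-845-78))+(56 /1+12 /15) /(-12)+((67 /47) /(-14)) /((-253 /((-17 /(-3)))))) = 49942200 /4201964539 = 0.01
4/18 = 2/9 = 0.22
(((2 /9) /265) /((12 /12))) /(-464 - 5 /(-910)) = -364 /201406095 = -0.00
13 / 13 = 1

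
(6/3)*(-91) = -182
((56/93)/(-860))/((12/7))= -49/119970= -0.00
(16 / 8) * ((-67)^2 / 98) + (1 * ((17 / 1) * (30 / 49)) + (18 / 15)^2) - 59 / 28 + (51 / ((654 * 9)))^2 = 119484664954 / 1178892225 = 101.35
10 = 10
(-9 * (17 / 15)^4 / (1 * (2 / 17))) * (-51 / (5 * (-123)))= -24137569 / 2306250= -10.47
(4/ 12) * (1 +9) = 10/ 3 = 3.33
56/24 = 7/3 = 2.33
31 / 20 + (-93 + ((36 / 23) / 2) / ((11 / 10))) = -90.74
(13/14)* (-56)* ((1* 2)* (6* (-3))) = 1872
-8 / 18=-4 / 9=-0.44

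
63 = 63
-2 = -2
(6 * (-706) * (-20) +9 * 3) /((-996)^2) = 28249 /330672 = 0.09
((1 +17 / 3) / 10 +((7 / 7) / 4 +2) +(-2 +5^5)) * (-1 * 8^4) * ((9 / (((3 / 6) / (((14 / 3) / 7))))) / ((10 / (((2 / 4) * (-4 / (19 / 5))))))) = 153645056 / 19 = 8086581.89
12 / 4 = 3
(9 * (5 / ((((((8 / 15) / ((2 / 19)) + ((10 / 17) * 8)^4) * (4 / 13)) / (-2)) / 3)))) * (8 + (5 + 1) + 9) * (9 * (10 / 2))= -2275644486375 / 1241495192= -1832.99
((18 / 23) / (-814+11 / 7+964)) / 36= 7 / 48806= 0.00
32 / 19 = 1.68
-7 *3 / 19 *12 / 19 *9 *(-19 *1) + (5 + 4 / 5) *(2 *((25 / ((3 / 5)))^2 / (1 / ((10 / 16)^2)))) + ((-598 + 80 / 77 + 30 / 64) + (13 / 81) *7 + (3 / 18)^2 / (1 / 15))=3503503145 / 474012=7391.17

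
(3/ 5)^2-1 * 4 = -91/ 25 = -3.64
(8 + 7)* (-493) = -7395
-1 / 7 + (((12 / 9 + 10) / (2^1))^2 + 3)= 2203 / 63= 34.97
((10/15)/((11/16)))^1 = 32/33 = 0.97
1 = 1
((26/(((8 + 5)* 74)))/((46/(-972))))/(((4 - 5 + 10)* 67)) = -54/57017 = -0.00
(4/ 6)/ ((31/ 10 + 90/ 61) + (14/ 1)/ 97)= 118340/ 837801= 0.14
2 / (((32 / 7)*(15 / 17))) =119 / 240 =0.50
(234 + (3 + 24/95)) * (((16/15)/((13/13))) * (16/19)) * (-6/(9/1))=-3846656/27075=-142.07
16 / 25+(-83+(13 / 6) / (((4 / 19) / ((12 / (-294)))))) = -1216867 / 14700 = -82.78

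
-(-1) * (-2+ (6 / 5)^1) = -4 / 5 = -0.80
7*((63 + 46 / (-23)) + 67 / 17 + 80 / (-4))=5348 / 17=314.59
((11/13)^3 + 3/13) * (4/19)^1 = 7352/41743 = 0.18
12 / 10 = 6 / 5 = 1.20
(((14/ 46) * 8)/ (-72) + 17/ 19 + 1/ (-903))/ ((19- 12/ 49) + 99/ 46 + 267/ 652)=4645581500/ 115174884627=0.04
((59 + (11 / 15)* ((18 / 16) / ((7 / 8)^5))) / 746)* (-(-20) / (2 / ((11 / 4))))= 56025563 / 25076044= 2.23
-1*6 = -6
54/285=18/95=0.19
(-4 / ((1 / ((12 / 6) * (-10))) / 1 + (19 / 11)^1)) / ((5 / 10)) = -1760 / 369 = -4.77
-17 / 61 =-0.28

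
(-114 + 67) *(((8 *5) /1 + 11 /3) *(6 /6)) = -2052.33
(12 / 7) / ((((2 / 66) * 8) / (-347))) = -34353 / 14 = -2453.79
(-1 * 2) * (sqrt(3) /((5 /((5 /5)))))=-2 * sqrt(3) /5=-0.69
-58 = -58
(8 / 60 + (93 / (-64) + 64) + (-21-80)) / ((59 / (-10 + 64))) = -331083 / 9440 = -35.07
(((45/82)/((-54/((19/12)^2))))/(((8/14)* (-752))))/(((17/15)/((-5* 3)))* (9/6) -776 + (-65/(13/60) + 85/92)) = -7265125/131752314676224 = -0.00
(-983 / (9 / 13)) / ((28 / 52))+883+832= -58082 / 63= -921.94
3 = 3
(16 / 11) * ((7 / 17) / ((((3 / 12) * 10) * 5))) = 0.05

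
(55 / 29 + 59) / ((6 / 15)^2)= 22075 / 58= 380.60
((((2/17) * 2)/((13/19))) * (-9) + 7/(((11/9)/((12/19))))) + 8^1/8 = 70309/46189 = 1.52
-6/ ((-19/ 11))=3.47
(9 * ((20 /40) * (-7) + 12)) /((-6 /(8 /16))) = -51 /8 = -6.38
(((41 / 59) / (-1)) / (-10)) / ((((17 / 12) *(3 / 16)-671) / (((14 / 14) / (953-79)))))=-16 / 134974005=-0.00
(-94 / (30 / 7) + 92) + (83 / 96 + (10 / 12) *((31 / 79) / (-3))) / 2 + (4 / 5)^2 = 71.08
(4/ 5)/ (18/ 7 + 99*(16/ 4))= 14/ 6975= 0.00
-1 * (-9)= 9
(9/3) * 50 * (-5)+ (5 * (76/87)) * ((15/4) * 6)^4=129766125/116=1118673.49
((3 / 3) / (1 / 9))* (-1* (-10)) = 90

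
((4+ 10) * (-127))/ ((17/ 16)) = -28448/ 17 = -1673.41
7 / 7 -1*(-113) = 114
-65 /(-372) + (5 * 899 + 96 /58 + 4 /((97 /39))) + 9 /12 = 1177028113 /261609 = 4499.19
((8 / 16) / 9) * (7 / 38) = 0.01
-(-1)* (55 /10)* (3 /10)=33 /20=1.65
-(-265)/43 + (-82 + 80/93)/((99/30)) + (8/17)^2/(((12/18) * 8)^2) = -255420047/13868532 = -18.42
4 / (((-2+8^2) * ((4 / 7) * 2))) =7 / 124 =0.06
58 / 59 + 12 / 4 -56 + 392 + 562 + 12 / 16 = 213045 / 236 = 902.73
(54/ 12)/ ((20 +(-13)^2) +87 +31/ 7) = 63/ 3926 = 0.02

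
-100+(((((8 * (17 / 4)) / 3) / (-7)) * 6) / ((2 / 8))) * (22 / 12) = -3596 / 21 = -171.24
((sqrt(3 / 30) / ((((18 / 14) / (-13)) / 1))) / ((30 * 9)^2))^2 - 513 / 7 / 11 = -2208296786662363 / 331459751700000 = -6.66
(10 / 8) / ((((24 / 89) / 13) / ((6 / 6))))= 5785 / 96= 60.26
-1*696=-696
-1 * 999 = -999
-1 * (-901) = 901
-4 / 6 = -2 / 3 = -0.67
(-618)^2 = 381924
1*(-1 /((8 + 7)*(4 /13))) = -13 /60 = -0.22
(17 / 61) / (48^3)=17 / 6746112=0.00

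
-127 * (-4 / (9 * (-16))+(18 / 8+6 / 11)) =-70993 / 198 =-358.55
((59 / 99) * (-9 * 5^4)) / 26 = -36875 / 286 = -128.93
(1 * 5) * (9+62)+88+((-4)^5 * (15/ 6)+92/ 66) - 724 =-93707/ 33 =-2839.61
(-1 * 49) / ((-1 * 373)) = 49 / 373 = 0.13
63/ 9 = 7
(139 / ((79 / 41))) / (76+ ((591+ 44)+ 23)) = 5699 / 57986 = 0.10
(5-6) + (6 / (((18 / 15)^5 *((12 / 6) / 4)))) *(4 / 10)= 301 / 324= 0.93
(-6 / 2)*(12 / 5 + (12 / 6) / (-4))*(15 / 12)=-57 / 8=-7.12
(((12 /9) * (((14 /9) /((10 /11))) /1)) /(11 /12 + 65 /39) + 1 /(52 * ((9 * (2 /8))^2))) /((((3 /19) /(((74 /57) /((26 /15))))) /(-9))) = -5356268 /141453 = -37.87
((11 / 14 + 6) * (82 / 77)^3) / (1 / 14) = 52379960 / 456533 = 114.73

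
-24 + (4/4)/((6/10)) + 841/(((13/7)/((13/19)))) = 16388/57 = 287.51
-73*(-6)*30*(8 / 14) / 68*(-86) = -1130040 / 119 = -9496.13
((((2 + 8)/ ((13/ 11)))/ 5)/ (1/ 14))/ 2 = 154/ 13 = 11.85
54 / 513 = 2 / 19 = 0.11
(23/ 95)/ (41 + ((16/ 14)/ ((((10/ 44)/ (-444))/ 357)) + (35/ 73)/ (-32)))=-53728/ 176876412701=-0.00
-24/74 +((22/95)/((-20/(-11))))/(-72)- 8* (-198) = 4007961923/2530800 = 1583.67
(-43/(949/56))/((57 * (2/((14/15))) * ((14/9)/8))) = -9632/90155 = -0.11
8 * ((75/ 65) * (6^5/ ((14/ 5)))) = 25635.16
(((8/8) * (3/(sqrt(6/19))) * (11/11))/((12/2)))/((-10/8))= -sqrt(114)/15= -0.71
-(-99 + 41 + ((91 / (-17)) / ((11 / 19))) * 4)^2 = -315488644 / 34969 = -9021.95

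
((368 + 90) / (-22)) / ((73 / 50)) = -11450 / 803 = -14.26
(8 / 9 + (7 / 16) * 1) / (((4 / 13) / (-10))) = -12415 / 288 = -43.11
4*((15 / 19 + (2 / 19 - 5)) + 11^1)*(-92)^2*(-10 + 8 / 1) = -8870272 / 19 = -466856.42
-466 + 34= -432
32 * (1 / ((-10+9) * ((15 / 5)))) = -10.67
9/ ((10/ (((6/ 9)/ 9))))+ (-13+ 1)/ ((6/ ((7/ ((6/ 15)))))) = -524/ 15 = -34.93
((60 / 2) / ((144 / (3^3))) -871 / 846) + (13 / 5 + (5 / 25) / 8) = 12217 / 1692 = 7.22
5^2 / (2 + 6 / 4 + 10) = 50 / 27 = 1.85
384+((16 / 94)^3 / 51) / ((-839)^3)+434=2558014112037355654 / 3127156616182587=818.00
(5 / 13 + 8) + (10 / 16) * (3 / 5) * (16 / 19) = 2149 / 247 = 8.70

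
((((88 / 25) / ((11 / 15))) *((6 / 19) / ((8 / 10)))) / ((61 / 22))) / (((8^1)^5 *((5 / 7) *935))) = 63 / 2017587200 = 0.00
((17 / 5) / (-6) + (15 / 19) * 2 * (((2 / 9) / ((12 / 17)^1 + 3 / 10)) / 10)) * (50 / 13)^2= -12958250 / 1647243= -7.87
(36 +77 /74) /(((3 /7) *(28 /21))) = 19187 /296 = 64.82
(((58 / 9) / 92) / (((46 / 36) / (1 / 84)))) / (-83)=-29 / 3688188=-0.00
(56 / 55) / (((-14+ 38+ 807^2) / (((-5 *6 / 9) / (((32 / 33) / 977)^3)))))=-338524664379 / 63514624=-5329.87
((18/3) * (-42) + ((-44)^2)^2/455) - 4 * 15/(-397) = 7985.72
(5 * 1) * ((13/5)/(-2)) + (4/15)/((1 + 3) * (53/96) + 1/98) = -166449/26090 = -6.38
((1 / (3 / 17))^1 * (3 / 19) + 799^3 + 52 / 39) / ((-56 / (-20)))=72686742175 / 399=182172286.15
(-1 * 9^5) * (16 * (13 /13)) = -944784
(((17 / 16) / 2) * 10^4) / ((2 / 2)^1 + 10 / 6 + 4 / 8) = 31875 / 19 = 1677.63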